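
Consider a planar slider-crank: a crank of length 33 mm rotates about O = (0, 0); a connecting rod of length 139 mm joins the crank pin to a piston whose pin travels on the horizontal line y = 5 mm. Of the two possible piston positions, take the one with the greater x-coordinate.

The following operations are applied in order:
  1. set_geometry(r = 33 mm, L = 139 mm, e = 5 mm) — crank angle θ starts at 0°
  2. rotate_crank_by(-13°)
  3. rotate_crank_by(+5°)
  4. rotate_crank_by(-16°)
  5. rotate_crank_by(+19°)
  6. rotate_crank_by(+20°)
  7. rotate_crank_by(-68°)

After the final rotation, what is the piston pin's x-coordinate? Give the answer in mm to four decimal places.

155.2773

set_geometry: r = 33 mm, L = 139 mm, e = 5 mm; θ ← 0°
rotate_crank_by(-13°): θ ← 0° -13° = -13°
rotate_crank_by(+5°): θ ← -13° +5° = -8°
rotate_crank_by(-16°): θ ← -8° -16° = -24°
rotate_crank_by(+19°): θ ← -24° +19° = -5°
rotate_crank_by(+20°): θ ← -5° +20° = 15°
rotate_crank_by(-68°): θ ← 15° -68° = -53°
crank pin P = (r cos θ, r sin θ) = (19.859896, -26.354972)
h = r sin θ − e = -26.354972 − 5 = -31.354972
x = r cos θ + √(L² − h²) = 19.859896 + √(19321.0 − 983.1343) = 19.859896 + 135.417376 = 155.277272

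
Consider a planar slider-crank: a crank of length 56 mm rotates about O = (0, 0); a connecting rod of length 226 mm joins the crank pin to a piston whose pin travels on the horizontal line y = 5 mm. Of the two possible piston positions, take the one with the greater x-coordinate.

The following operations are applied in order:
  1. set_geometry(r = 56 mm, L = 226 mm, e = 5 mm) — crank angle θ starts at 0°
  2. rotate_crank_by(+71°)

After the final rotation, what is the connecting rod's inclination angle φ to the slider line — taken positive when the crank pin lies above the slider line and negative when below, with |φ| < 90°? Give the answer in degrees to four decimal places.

12.2492

set_geometry: r = 56 mm, L = 226 mm, e = 5 mm; θ ← 0°
rotate_crank_by(+71°): θ ← 0° +71° = 71°
crank pin P = (r cos θ, r sin θ) = (18.231817, 52.949040)
h = r sin θ − e = 52.949040 − 5 = 47.949040
sin φ = h / L = 47.949040 / 226 = 0.21216389
φ = arcsin(0.21216389) = 12.249192°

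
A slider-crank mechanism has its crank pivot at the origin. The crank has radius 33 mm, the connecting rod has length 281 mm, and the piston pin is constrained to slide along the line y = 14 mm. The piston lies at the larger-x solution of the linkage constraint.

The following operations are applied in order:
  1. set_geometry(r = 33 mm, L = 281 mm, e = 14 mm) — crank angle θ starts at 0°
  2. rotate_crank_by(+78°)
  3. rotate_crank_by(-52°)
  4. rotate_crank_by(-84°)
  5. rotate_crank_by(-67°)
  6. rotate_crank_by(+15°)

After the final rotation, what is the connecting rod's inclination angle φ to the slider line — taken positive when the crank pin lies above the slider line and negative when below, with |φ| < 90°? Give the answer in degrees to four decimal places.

set_geometry: r = 33 mm, L = 281 mm, e = 14 mm; θ ← 0°
rotate_crank_by(+78°): θ ← 0° +78° = 78°
rotate_crank_by(-52°): θ ← 78° -52° = 26°
rotate_crank_by(-84°): θ ← 26° -84° = -58°
rotate_crank_by(-67°): θ ← -58° -67° = -125°
rotate_crank_by(+15°): θ ← -125° +15° = -110°
crank pin P = (r cos θ, r sin θ) = (-11.286665, -31.009856)
h = r sin θ − e = -31.009856 − 14 = -45.009856
sin φ = h / L = -45.009856 / 281 = -0.16017743
φ = arcsin(-0.16017743) = -9.217195°

-9.2172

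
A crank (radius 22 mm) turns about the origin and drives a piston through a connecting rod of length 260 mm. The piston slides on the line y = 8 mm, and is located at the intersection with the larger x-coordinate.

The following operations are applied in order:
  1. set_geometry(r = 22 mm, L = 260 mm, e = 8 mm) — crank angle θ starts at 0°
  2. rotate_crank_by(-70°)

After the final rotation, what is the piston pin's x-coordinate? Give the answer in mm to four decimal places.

set_geometry: r = 22 mm, L = 260 mm, e = 8 mm; θ ← 0°
rotate_crank_by(-70°): θ ← 0° -70° = -70°
crank pin P = (r cos θ, r sin θ) = (7.524443, -20.673238)
h = r sin θ − e = -20.673238 − 8 = -28.673238
x = r cos θ + √(L² − h²) = 7.524443 + √(67600.0 − 822.1546) = 7.524443 + 258.414097 = 265.938540

265.9385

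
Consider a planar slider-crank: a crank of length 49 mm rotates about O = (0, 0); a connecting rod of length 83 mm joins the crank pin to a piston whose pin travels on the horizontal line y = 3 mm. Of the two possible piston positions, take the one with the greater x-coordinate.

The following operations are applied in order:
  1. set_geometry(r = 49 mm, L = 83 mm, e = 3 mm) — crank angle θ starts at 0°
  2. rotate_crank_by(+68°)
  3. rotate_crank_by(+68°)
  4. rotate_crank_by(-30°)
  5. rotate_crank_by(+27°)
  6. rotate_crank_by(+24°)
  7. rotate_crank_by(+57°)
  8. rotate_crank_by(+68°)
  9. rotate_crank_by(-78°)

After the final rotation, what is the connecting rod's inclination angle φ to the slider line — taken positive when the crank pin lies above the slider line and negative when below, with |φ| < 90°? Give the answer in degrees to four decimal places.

set_geometry: r = 49 mm, L = 83 mm, e = 3 mm; θ ← 0°
rotate_crank_by(+68°): θ ← 0° +68° = 68°
rotate_crank_by(+68°): θ ← 68° +68° = 136°
rotate_crank_by(-30°): θ ← 136° -30° = 106°
rotate_crank_by(+27°): θ ← 106° +27° = 133°
rotate_crank_by(+24°): θ ← 133° +24° = 157°
rotate_crank_by(+57°): θ ← 157° +57° = 214°
rotate_crank_by(+68°): θ ← 214° +68° = 282°
rotate_crank_by(-78°): θ ← 282° -78° = 204°
crank pin P = (r cos θ, r sin θ) = (-44.763727, -19.930096)
h = r sin θ − e = -19.930096 − 3 = -22.930096
sin φ = h / L = -22.930096 / 83 = -0.27626621
φ = arcsin(-0.27626621) = -16.037486°

-16.0375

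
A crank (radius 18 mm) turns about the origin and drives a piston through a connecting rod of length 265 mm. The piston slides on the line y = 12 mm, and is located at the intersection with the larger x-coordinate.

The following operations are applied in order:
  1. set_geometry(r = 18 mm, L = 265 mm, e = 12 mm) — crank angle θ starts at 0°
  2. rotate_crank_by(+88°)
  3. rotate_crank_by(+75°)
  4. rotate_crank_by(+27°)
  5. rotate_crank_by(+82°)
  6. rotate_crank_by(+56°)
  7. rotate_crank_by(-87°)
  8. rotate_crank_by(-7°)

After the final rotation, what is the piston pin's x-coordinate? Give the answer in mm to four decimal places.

set_geometry: r = 18 mm, L = 265 mm, e = 12 mm; θ ← 0°
rotate_crank_by(+88°): θ ← 0° +88° = 88°
rotate_crank_by(+75°): θ ← 88° +75° = 163°
rotate_crank_by(+27°): θ ← 163° +27° = 190°
rotate_crank_by(+82°): θ ← 190° +82° = 272°
rotate_crank_by(+56°): θ ← 272° +56° = 328°
rotate_crank_by(-87°): θ ← 328° -87° = 241°
rotate_crank_by(-7°): θ ← 241° -7° = 234°
crank pin P = (r cos θ, r sin θ) = (-10.580135, -14.562306)
h = r sin θ − e = -14.562306 − 12 = -26.562306
x = r cos θ + √(L² − h²) = -10.580135 + √(70225.0 − 705.5561) = -10.580135 + 263.665401 = 253.085267

253.0853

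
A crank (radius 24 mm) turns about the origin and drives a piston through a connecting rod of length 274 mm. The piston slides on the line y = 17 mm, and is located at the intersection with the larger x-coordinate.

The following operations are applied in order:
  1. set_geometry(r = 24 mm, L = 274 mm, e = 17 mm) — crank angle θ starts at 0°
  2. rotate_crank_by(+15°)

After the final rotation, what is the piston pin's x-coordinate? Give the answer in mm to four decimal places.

set_geometry: r = 24 mm, L = 274 mm, e = 17 mm; θ ← 0°
rotate_crank_by(+15°): θ ← 0° +15° = 15°
crank pin P = (r cos θ, r sin θ) = (23.182220, 6.211657)
h = r sin θ − e = 6.211657 − 17 = -10.788343
x = r cos θ + √(L² − h²) = 23.182220 + √(75076.0 − 116.3883) = 23.182220 + 273.787530 = 296.969750

296.9697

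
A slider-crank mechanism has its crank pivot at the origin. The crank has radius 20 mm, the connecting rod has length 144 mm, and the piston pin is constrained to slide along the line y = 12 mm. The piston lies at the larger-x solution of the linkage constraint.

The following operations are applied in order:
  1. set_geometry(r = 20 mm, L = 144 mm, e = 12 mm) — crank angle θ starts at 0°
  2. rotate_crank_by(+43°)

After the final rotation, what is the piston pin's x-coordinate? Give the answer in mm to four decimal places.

158.6177

set_geometry: r = 20 mm, L = 144 mm, e = 12 mm; θ ← 0°
rotate_crank_by(+43°): θ ← 0° +43° = 43°
crank pin P = (r cos θ, r sin θ) = (14.627074, 13.639967)
h = r sin θ − e = 13.639967 − 12 = 1.639967
x = r cos θ + √(L² − h²) = 14.627074 + √(20736.0 − 2.6895) = 14.627074 + 143.990661 = 158.617735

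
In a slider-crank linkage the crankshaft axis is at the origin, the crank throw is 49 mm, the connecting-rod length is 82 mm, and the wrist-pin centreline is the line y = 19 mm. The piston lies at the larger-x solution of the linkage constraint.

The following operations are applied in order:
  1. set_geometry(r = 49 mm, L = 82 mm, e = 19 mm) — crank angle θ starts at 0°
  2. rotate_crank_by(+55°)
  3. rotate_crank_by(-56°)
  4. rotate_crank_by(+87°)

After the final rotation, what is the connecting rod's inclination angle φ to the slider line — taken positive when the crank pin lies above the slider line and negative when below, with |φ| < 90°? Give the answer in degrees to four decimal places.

21.3705

set_geometry: r = 49 mm, L = 82 mm, e = 19 mm; θ ← 0°
rotate_crank_by(+55°): θ ← 0° +55° = 55°
rotate_crank_by(-56°): θ ← 55° -56° = -1°
rotate_crank_by(+87°): θ ← -1° +87° = 86°
crank pin P = (r cos θ, r sin θ) = (3.418067, 48.880638)
h = r sin θ − e = 48.880638 − 19 = 29.880638
sin φ = h / L = 29.880638 / 82 = 0.36439803
φ = arcsin(0.36439803) = 21.370541°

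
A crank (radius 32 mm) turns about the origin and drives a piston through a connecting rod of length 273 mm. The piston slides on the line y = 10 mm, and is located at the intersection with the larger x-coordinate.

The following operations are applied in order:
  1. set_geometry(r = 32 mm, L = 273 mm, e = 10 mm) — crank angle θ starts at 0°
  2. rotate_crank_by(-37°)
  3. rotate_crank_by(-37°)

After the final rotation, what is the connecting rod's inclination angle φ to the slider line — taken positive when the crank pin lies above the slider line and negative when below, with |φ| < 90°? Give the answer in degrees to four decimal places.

set_geometry: r = 32 mm, L = 273 mm, e = 10 mm; θ ← 0°
rotate_crank_by(-37°): θ ← 0° -37° = -37°
rotate_crank_by(-37°): θ ← -37° -37° = -74°
crank pin P = (r cos θ, r sin θ) = (8.820395, -30.760374)
h = r sin θ − e = -30.760374 − 10 = -40.760374
sin φ = h / L = -40.760374 / 273 = -0.14930540
φ = arcsin(-0.14930540) = -8.586676°

-8.5867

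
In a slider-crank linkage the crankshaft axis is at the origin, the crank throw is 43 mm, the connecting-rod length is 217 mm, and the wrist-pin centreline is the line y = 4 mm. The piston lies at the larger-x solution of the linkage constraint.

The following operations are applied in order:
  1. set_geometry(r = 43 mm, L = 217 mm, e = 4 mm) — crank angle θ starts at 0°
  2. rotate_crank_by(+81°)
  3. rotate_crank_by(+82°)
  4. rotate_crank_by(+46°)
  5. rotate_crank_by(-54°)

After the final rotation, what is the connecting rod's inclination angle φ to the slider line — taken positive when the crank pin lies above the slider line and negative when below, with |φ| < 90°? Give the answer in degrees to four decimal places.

3.7447

set_geometry: r = 43 mm, L = 217 mm, e = 4 mm; θ ← 0°
rotate_crank_by(+81°): θ ← 0° +81° = 81°
rotate_crank_by(+82°): θ ← 81° +82° = 163°
rotate_crank_by(+46°): θ ← 163° +46° = 209°
rotate_crank_by(-54°): θ ← 209° -54° = 155°
crank pin P = (r cos θ, r sin θ) = (-38.971235, 18.172585)
h = r sin θ − e = 18.172585 − 4 = 14.172585
sin φ = h / L = 14.172585 / 217 = 0.06531145
φ = arcsin(0.06531145) = 3.744736°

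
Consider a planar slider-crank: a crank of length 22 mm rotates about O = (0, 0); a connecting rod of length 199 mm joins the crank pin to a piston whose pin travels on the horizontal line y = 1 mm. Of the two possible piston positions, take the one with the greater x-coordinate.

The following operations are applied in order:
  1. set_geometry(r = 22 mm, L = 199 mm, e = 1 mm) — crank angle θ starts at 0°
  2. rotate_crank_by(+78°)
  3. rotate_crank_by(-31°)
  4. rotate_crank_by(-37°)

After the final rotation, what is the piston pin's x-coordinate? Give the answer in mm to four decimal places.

220.6458

set_geometry: r = 22 mm, L = 199 mm, e = 1 mm; θ ← 0°
rotate_crank_by(+78°): θ ← 0° +78° = 78°
rotate_crank_by(-31°): θ ← 78° -31° = 47°
rotate_crank_by(-37°): θ ← 47° -37° = 10°
crank pin P = (r cos θ, r sin θ) = (21.665771, 3.820260)
h = r sin θ − e = 3.820260 − 1 = 2.820260
x = r cos θ + √(L² − h²) = 21.665771 + √(39601.0 − 7.9539) = 21.665771 + 198.980014 = 220.645785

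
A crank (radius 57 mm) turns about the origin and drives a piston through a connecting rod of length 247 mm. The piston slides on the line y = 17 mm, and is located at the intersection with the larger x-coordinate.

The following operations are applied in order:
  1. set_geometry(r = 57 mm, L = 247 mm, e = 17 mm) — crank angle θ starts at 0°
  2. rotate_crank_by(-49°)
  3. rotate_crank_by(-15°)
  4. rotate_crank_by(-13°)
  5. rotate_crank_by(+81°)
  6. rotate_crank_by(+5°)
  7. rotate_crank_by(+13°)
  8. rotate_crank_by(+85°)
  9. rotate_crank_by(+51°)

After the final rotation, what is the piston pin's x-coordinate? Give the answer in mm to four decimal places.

194.1122

set_geometry: r = 57 mm, L = 247 mm, e = 17 mm; θ ← 0°
rotate_crank_by(-49°): θ ← 0° -49° = -49°
rotate_crank_by(-15°): θ ← -49° -15° = -64°
rotate_crank_by(-13°): θ ← -64° -13° = -77°
rotate_crank_by(+81°): θ ← -77° +81° = 4°
rotate_crank_by(+5°): θ ← 4° +5° = 9°
rotate_crank_by(+13°): θ ← 9° +13° = 22°
rotate_crank_by(+85°): θ ← 22° +85° = 107°
rotate_crank_by(+51°): θ ← 107° +51° = 158°
crank pin P = (r cos θ, r sin θ) = (-52.849480, 21.352576)
h = r sin θ − e = 21.352576 − 17 = 4.352576
x = r cos θ + √(L² − h²) = -52.849480 + √(61009.0 − 18.9449) = -52.849480 + 246.961647 = 194.112167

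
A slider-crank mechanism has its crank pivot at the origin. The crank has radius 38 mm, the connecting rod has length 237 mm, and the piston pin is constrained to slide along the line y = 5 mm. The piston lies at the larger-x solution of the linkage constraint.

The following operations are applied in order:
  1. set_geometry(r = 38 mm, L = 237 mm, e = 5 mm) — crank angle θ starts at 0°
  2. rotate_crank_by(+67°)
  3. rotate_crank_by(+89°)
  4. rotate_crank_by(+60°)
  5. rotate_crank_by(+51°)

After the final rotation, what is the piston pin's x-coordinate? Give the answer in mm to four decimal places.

set_geometry: r = 38 mm, L = 237 mm, e = 5 mm; θ ← 0°
rotate_crank_by(+67°): θ ← 0° +67° = 67°
rotate_crank_by(+89°): θ ← 67° +89° = 156°
rotate_crank_by(+60°): θ ← 156° +60° = 216°
rotate_crank_by(+51°): θ ← 216° +51° = 267°
crank pin P = (r cos θ, r sin θ) = (-1.988766, -37.947922)
h = r sin θ − e = -37.947922 − 5 = -42.947922
x = r cos θ + √(L² − h²) = -1.988766 + √(56169.0 − 1844.5240) = -1.988766 + 233.076116 = 231.087350

231.0873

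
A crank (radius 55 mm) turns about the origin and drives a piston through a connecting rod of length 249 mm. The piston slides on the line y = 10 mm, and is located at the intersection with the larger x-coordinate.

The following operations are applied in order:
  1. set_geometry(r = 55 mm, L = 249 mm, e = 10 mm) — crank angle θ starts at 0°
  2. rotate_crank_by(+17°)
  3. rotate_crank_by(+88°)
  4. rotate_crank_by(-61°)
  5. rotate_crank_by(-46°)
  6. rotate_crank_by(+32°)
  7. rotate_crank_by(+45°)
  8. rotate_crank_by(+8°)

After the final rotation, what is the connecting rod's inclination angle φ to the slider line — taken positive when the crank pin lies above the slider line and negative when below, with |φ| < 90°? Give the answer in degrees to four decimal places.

10.3160

set_geometry: r = 55 mm, L = 249 mm, e = 10 mm; θ ← 0°
rotate_crank_by(+17°): θ ← 0° +17° = 17°
rotate_crank_by(+88°): θ ← 17° +88° = 105°
rotate_crank_by(-61°): θ ← 105° -61° = 44°
rotate_crank_by(-46°): θ ← 44° -46° = -2°
rotate_crank_by(+32°): θ ← -2° +32° = 30°
rotate_crank_by(+45°): θ ← 30° +45° = 75°
rotate_crank_by(+8°): θ ← 75° +8° = 83°
crank pin P = (r cos θ, r sin θ) = (6.702814, 54.590038)
h = r sin θ − e = 54.590038 − 10 = 44.590038
sin φ = h / L = 44.590038 / 249 = 0.17907646
φ = arcsin(0.17907646) = 10.315971°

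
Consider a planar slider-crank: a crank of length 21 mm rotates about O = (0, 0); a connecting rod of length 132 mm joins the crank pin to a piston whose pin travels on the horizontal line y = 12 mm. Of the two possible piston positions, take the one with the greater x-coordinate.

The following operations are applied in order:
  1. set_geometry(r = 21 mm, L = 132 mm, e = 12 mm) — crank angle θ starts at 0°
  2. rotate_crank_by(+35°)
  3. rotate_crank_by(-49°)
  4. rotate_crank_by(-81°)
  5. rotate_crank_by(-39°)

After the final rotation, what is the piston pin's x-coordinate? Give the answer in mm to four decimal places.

114.5991

set_geometry: r = 21 mm, L = 132 mm, e = 12 mm; θ ← 0°
rotate_crank_by(+35°): θ ← 0° +35° = 35°
rotate_crank_by(-49°): θ ← 35° -49° = -14°
rotate_crank_by(-81°): θ ← -14° -81° = -95°
rotate_crank_by(-39°): θ ← -95° -39° = -134°
crank pin P = (r cos θ, r sin θ) = (-14.587826, -15.106136)
h = r sin θ − e = -15.106136 − 12 = -27.106136
x = r cos θ + √(L² − h²) = -14.587826 + √(17424.0 − 734.7426) = -14.587826 + 129.186909 = 114.599083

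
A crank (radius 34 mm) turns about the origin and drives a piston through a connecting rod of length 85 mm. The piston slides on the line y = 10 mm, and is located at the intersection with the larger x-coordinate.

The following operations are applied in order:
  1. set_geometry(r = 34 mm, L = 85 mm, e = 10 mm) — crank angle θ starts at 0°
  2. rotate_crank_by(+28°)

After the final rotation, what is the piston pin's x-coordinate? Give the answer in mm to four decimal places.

114.8109

set_geometry: r = 34 mm, L = 85 mm, e = 10 mm; θ ← 0°
rotate_crank_by(+28°): θ ← 0° +28° = 28°
crank pin P = (r cos θ, r sin θ) = (30.020218, 15.962033)
h = r sin θ − e = 15.962033 − 10 = 5.962033
x = r cos θ + √(L² − h²) = 30.020218 + √(7225.0 − 35.5458) = 30.020218 + 84.790649 = 114.810867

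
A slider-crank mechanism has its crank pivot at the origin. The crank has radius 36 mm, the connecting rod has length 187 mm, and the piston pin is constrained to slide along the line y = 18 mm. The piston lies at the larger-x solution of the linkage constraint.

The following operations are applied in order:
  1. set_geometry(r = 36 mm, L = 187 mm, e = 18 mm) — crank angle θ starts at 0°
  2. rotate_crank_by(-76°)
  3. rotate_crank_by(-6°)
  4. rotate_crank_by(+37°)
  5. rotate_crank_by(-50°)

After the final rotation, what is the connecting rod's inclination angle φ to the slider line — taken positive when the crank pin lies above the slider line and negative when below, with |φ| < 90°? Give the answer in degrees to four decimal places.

set_geometry: r = 36 mm, L = 187 mm, e = 18 mm; θ ← 0°
rotate_crank_by(-76°): θ ← 0° -76° = -76°
rotate_crank_by(-6°): θ ← -76° -6° = -82°
rotate_crank_by(+37°): θ ← -82° +37° = -45°
rotate_crank_by(-50°): θ ← -45° -50° = -95°
crank pin P = (r cos θ, r sin θ) = (-3.137607, -35.863009)
h = r sin θ − e = -35.863009 − 18 = -53.863009
sin φ = h / L = -53.863009 / 187 = -0.28803748
φ = arcsin(-0.28803748) = -16.740499°

-16.7405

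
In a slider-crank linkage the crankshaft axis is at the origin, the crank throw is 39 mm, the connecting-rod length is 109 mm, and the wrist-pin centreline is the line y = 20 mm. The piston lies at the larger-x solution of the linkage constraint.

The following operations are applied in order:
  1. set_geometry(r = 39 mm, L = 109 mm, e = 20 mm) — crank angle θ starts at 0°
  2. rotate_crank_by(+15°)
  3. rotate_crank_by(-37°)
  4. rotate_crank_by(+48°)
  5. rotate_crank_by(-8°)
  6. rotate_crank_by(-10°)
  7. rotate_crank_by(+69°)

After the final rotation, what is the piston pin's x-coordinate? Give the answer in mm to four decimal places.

116.2765

set_geometry: r = 39 mm, L = 109 mm, e = 20 mm; θ ← 0°
rotate_crank_by(+15°): θ ← 0° +15° = 15°
rotate_crank_by(-37°): θ ← 15° -37° = -22°
rotate_crank_by(+48°): θ ← -22° +48° = 26°
rotate_crank_by(-8°): θ ← 26° -8° = 18°
rotate_crank_by(-10°): θ ← 18° -10° = 8°
rotate_crank_by(+69°): θ ← 8° +69° = 77°
crank pin P = (r cos θ, r sin θ) = (8.773091, 38.000433)
h = r sin θ − e = 38.000433 − 20 = 18.000433
x = r cos θ + √(L² − h²) = 8.773091 + √(11881.0 − 324.0156) = 8.773091 + 107.503416 = 116.276507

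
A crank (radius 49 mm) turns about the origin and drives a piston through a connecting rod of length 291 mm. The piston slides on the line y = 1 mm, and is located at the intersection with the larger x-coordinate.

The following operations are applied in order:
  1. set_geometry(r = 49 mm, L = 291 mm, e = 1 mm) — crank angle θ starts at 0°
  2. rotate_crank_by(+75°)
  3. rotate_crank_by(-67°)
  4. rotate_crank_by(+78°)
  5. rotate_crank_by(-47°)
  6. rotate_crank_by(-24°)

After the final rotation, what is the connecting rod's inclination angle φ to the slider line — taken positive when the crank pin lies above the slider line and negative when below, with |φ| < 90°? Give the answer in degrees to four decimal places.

2.3007

set_geometry: r = 49 mm, L = 291 mm, e = 1 mm; θ ← 0°
rotate_crank_by(+75°): θ ← 0° +75° = 75°
rotate_crank_by(-67°): θ ← 75° -67° = 8°
rotate_crank_by(+78°): θ ← 8° +78° = 86°
rotate_crank_by(-47°): θ ← 86° -47° = 39°
rotate_crank_by(-24°): θ ← 39° -24° = 15°
crank pin P = (r cos θ, r sin θ) = (47.330365, 12.682133)
h = r sin θ − e = 12.682133 − 1 = 11.682133
sin φ = h / L = 11.682133 / 291 = 0.04014479
φ = arcsin(0.04014479) = 2.300745°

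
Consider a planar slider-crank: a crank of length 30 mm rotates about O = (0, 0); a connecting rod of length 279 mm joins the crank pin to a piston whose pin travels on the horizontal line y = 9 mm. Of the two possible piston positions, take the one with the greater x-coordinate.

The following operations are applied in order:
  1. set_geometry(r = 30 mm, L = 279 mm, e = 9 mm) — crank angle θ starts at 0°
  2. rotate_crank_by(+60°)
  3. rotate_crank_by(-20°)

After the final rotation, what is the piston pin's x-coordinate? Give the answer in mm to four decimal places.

301.7917

set_geometry: r = 30 mm, L = 279 mm, e = 9 mm; θ ← 0°
rotate_crank_by(+60°): θ ← 0° +60° = 60°
rotate_crank_by(-20°): θ ← 60° -20° = 40°
crank pin P = (r cos θ, r sin θ) = (22.981333, 19.283628)
h = r sin θ − e = 19.283628 − 9 = 10.283628
x = r cos θ + √(L² − h²) = 22.981333 + √(77841.0 − 105.7530) = 22.981333 + 278.810414 = 301.791747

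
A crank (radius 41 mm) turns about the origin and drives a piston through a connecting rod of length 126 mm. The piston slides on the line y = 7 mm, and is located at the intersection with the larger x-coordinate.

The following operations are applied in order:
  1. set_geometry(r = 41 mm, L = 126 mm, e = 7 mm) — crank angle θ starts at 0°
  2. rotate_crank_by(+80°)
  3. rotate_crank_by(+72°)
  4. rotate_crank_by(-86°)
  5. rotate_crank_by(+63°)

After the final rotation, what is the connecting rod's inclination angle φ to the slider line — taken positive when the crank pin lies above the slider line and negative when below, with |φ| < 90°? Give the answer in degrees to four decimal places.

11.3806

set_geometry: r = 41 mm, L = 126 mm, e = 7 mm; θ ← 0°
rotate_crank_by(+80°): θ ← 0° +80° = 80°
rotate_crank_by(+72°): θ ← 80° +72° = 152°
rotate_crank_by(-86°): θ ← 152° -86° = 66°
rotate_crank_by(+63°): θ ← 66° +63° = 129°
crank pin P = (r cos θ, r sin θ) = (-25.802136, 31.862984)
h = r sin θ − e = 31.862984 − 7 = 24.862984
sin φ = h / L = 24.862984 / 126 = 0.19732527
φ = arcsin(0.19732527) = 11.380592°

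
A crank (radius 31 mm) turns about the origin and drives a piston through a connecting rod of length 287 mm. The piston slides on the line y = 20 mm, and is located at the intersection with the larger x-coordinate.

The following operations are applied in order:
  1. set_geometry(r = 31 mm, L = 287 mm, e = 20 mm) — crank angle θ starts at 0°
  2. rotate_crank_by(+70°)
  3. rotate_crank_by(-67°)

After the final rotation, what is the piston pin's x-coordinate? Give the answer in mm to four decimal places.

set_geometry: r = 31 mm, L = 287 mm, e = 20 mm; θ ← 0°
rotate_crank_by(+70°): θ ← 0° +70° = 70°
rotate_crank_by(-67°): θ ← 70° -67° = 3°
crank pin P = (r cos θ, r sin θ) = (30.957516, 1.622415)
h = r sin θ − e = 1.622415 − 20 = -18.377585
x = r cos θ + √(L² − h²) = 30.957516 + √(82369.0 − 337.7356) = 30.957516 + 286.411006 = 317.368522

317.3685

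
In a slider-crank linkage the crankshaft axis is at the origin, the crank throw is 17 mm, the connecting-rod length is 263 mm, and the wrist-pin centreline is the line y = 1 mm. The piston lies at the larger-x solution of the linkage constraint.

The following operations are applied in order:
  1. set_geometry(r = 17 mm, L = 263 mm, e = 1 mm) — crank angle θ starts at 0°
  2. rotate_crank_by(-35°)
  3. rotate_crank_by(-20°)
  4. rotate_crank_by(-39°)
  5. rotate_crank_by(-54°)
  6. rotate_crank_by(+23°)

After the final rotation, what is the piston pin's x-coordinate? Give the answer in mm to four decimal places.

252.8253

set_geometry: r = 17 mm, L = 263 mm, e = 1 mm; θ ← 0°
rotate_crank_by(-35°): θ ← 0° -35° = -35°
rotate_crank_by(-20°): θ ← -35° -20° = -55°
rotate_crank_by(-39°): θ ← -55° -39° = -94°
rotate_crank_by(-54°): θ ← -94° -54° = -148°
rotate_crank_by(+23°): θ ← -148° +23° = -125°
crank pin P = (r cos θ, r sin θ) = (-9.750799, -13.925585)
h = r sin θ − e = -13.925585 − 1 = -14.925585
x = r cos θ + √(L² − h²) = -9.750799 + √(69169.0 − 222.7731) = -9.750799 + 262.576135 = 252.825336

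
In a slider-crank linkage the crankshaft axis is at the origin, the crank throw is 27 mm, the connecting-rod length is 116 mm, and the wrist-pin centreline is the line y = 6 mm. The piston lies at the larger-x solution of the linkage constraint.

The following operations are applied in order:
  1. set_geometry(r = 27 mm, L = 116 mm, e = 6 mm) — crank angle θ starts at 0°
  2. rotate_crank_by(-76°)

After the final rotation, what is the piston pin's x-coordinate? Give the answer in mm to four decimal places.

set_geometry: r = 27 mm, L = 116 mm, e = 6 mm; θ ← 0°
rotate_crank_by(-76°): θ ← 0° -76° = -76°
crank pin P = (r cos θ, r sin θ) = (6.531891, -26.197985)
h = r sin θ − e = -26.197985 − 6 = -32.197985
x = r cos θ + √(L² − h²) = 6.531891 + √(13456.0 − 1036.7102) = 6.531891 + 111.441867 = 117.973758

117.9738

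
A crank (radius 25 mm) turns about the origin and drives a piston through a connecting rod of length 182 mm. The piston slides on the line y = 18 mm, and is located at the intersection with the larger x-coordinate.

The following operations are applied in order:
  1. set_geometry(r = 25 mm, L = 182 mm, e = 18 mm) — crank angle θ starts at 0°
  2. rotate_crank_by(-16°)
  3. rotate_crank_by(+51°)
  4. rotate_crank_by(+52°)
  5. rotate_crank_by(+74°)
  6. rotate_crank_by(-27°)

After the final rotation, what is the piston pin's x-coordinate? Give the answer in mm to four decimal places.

set_geometry: r = 25 mm, L = 182 mm, e = 18 mm; θ ← 0°
rotate_crank_by(-16°): θ ← 0° -16° = -16°
rotate_crank_by(+51°): θ ← -16° +51° = 35°
rotate_crank_by(+52°): θ ← 35° +52° = 87°
rotate_crank_by(+74°): θ ← 87° +74° = 161°
rotate_crank_by(-27°): θ ← 161° -27° = 134°
crank pin P = (r cos θ, r sin θ) = (-17.366459, 17.983495)
h = r sin θ − e = 17.983495 − 18 = -0.016505
x = r cos θ + √(L² − h²) = -17.366459 + √(33124.0 − 0.0003) = -17.366459 + 181.999999 = 164.633540

164.6335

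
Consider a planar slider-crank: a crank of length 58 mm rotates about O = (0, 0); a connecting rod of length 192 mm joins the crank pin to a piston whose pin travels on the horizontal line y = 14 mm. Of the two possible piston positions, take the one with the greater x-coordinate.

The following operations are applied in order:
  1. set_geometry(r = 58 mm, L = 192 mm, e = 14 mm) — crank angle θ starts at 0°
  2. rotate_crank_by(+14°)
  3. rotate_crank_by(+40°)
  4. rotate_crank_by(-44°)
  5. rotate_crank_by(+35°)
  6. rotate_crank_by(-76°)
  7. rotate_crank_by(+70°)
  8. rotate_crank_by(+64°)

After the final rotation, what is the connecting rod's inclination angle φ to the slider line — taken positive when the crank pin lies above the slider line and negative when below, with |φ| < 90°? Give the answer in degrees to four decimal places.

12.7927

set_geometry: r = 58 mm, L = 192 mm, e = 14 mm; θ ← 0°
rotate_crank_by(+14°): θ ← 0° +14° = 14°
rotate_crank_by(+40°): θ ← 14° +40° = 54°
rotate_crank_by(-44°): θ ← 54° -44° = 10°
rotate_crank_by(+35°): θ ← 10° +35° = 45°
rotate_crank_by(-76°): θ ← 45° -76° = -31°
rotate_crank_by(+70°): θ ← -31° +70° = 39°
rotate_crank_by(+64°): θ ← 39° +64° = 103°
crank pin P = (r cos θ, r sin θ) = (-13.047161, 56.513464)
h = r sin θ − e = 56.513464 − 14 = 42.513464
sin φ = h / L = 42.513464 / 192 = 0.22142429
φ = arcsin(0.22142429) = 12.792702°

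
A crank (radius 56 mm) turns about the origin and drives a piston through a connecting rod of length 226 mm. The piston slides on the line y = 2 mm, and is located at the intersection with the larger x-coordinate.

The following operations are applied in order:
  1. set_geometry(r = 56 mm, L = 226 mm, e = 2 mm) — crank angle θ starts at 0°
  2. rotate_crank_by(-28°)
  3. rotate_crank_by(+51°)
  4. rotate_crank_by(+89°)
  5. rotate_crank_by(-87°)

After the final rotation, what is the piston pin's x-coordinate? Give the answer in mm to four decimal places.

275.7122

set_geometry: r = 56 mm, L = 226 mm, e = 2 mm; θ ← 0°
rotate_crank_by(-28°): θ ← 0° -28° = -28°
rotate_crank_by(+51°): θ ← -28° +51° = 23°
rotate_crank_by(+89°): θ ← 23° +89° = 112°
rotate_crank_by(-87°): θ ← 112° -87° = 25°
crank pin P = (r cos θ, r sin θ) = (50.753236, 23.666623)
h = r sin θ − e = 23.666623 − 2 = 21.666623
x = r cos θ + √(L² − h²) = 50.753236 + √(51076.0 − 469.4425) = 50.753236 + 224.959013 = 275.712249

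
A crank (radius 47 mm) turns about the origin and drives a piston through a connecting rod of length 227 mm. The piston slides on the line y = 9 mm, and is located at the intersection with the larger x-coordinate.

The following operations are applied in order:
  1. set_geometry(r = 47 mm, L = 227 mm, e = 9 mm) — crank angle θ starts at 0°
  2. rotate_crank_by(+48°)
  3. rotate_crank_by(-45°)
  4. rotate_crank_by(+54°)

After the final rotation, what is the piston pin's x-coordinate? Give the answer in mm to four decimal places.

set_geometry: r = 47 mm, L = 227 mm, e = 9 mm; θ ← 0°
rotate_crank_by(+48°): θ ← 0° +48° = 48°
rotate_crank_by(-45°): θ ← 48° -45° = 3°
rotate_crank_by(+54°): θ ← 3° +54° = 57°
crank pin P = (r cos θ, r sin θ) = (25.598035, 39.417517)
h = r sin θ − e = 39.417517 − 9 = 30.417517
x = r cos θ + √(L² − h²) = 25.598035 + √(51529.0 − 925.2253) = 25.598035 + 224.952828 = 250.550862

250.5509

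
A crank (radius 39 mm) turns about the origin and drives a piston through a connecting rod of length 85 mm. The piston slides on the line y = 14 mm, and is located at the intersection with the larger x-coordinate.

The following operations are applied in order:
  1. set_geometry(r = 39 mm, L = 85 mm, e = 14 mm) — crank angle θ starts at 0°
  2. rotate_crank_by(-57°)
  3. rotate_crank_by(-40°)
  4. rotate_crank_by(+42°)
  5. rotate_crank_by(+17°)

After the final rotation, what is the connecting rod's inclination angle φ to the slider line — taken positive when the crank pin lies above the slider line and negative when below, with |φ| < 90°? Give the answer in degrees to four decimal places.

set_geometry: r = 39 mm, L = 85 mm, e = 14 mm; θ ← 0°
rotate_crank_by(-57°): θ ← 0° -57° = -57°
rotate_crank_by(-40°): θ ← -57° -40° = -97°
rotate_crank_by(+42°): θ ← -97° +42° = -55°
rotate_crank_by(+17°): θ ← -55° +17° = -38°
crank pin P = (r cos θ, r sin θ) = (30.732419, -24.010798)
h = r sin θ − e = -24.010798 − 14 = -38.010798
sin φ = h / L = -38.010798 / 85 = -0.44718585
φ = arcsin(-0.44718585) = -26.563274°

-26.5633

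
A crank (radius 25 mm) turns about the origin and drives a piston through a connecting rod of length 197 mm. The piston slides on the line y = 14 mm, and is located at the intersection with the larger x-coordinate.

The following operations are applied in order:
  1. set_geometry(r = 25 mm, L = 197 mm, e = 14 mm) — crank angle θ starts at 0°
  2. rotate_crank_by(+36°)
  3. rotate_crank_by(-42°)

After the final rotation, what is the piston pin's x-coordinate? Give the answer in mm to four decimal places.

set_geometry: r = 25 mm, L = 197 mm, e = 14 mm; θ ← 0°
rotate_crank_by(+36°): θ ← 0° +36° = 36°
rotate_crank_by(-42°): θ ← 36° -42° = -6°
crank pin P = (r cos θ, r sin θ) = (24.863047, -2.613212)
h = r sin θ − e = -2.613212 − 14 = -16.613212
x = r cos θ + √(L² − h²) = 24.863047 + √(38809.0 − 275.9988) = 24.863047 + 196.298246 = 221.161293

221.1613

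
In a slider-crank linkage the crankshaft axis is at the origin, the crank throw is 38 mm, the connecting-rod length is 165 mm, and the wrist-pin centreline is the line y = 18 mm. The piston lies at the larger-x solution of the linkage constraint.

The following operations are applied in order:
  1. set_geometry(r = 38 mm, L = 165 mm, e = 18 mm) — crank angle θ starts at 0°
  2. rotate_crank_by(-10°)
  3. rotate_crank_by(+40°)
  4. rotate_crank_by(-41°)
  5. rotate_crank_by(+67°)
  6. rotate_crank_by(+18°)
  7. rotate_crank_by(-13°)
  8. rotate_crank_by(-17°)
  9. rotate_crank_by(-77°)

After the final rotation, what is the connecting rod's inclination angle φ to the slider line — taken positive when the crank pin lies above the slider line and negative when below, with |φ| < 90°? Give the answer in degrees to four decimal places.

-13.5635

set_geometry: r = 38 mm, L = 165 mm, e = 18 mm; θ ← 0°
rotate_crank_by(-10°): θ ← 0° -10° = -10°
rotate_crank_by(+40°): θ ← -10° +40° = 30°
rotate_crank_by(-41°): θ ← 30° -41° = -11°
rotate_crank_by(+67°): θ ← -11° +67° = 56°
rotate_crank_by(+18°): θ ← 56° +18° = 74°
rotate_crank_by(-13°): θ ← 74° -13° = 61°
rotate_crank_by(-17°): θ ← 61° -17° = 44°
rotate_crank_by(-77°): θ ← 44° -77° = -33°
crank pin P = (r cos θ, r sin θ) = (31.869482, -20.696283)
h = r sin θ − e = -20.696283 − 18 = -38.696283
sin φ = h / L = -38.696283 / 165 = -0.23452293
φ = arcsin(-0.23452293) = -13.563503°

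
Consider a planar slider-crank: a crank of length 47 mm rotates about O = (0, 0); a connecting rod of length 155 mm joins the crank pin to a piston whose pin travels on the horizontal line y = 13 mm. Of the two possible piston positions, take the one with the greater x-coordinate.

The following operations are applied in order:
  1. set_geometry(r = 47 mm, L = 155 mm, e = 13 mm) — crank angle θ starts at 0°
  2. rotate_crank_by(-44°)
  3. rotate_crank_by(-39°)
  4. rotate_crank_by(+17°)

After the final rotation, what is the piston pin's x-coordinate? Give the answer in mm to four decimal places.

163.6714

set_geometry: r = 47 mm, L = 155 mm, e = 13 mm; θ ← 0°
rotate_crank_by(-44°): θ ← 0° -44° = -44°
rotate_crank_by(-39°): θ ← -44° -39° = -83°
rotate_crank_by(+17°): θ ← -83° +17° = -66°
crank pin P = (r cos θ, r sin θ) = (19.116622, -42.936637)
h = r sin θ − e = -42.936637 − 13 = -55.936637
x = r cos θ + √(L² − h²) = 19.116622 + √(24025.0 − 3128.9073) = 19.116622 + 144.554809 = 163.671431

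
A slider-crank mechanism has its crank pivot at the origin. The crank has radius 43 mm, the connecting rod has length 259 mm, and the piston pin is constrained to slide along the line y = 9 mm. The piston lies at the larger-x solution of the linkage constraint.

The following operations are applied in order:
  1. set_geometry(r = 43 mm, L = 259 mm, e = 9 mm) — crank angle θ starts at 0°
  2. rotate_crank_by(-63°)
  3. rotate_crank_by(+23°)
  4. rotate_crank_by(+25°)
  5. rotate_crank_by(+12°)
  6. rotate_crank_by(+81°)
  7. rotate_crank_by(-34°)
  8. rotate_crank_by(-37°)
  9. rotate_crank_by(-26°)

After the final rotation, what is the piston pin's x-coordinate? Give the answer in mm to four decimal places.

set_geometry: r = 43 mm, L = 259 mm, e = 9 mm; θ ← 0°
rotate_crank_by(-63°): θ ← 0° -63° = -63°
rotate_crank_by(+23°): θ ← -63° +23° = -40°
rotate_crank_by(+25°): θ ← -40° +25° = -15°
rotate_crank_by(+12°): θ ← -15° +12° = -3°
rotate_crank_by(+81°): θ ← -3° +81° = 78°
rotate_crank_by(-34°): θ ← 78° -34° = 44°
rotate_crank_by(-37°): θ ← 44° -37° = 7°
rotate_crank_by(-26°): θ ← 7° -26° = -19°
crank pin P = (r cos θ, r sin θ) = (40.657299, -13.999431)
h = r sin θ − e = -13.999431 − 9 = -22.999431
x = r cos θ + √(L² − h²) = 40.657299 + √(67081.0 − 528.9738) = 40.657299 + 257.976794 = 298.634093

298.6341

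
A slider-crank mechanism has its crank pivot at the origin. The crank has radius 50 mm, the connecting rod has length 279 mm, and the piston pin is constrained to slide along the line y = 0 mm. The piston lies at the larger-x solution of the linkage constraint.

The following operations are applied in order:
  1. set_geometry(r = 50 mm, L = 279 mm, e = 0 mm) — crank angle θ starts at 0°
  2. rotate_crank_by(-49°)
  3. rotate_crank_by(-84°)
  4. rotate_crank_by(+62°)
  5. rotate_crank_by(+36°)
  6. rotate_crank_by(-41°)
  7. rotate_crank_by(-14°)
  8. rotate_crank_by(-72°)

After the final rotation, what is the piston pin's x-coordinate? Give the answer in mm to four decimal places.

set_geometry: r = 50 mm, L = 279 mm, e = 0 mm; θ ← 0°
rotate_crank_by(-49°): θ ← 0° -49° = -49°
rotate_crank_by(-84°): θ ← -49° -84° = -133°
rotate_crank_by(+62°): θ ← -133° +62° = -71°
rotate_crank_by(+36°): θ ← -71° +36° = -35°
rotate_crank_by(-41°): θ ← -35° -41° = -76°
rotate_crank_by(-14°): θ ← -76° -14° = -90°
rotate_crank_by(-72°): θ ← -90° -72° = -162°
crank pin P = (r cos θ, r sin θ) = (-47.552826, -15.450850)
h = r sin θ − e = -15.450850 − 0 = -15.450850
x = r cos θ + √(L² − h²) = -47.552826 + √(77841.0 − 238.7288) = -47.552826 + 278.571842 = 231.019016

231.0190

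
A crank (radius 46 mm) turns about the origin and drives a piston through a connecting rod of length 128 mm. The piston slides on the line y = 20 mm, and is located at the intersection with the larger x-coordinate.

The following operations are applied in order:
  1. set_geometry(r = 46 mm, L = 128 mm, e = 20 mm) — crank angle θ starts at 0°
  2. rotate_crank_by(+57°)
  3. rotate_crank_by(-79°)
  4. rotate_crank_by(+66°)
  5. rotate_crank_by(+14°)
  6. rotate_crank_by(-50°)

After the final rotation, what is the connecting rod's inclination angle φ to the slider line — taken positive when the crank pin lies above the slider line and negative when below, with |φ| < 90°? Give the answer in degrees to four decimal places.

set_geometry: r = 46 mm, L = 128 mm, e = 20 mm; θ ← 0°
rotate_crank_by(+57°): θ ← 0° +57° = 57°
rotate_crank_by(-79°): θ ← 57° -79° = -22°
rotate_crank_by(+66°): θ ← -22° +66° = 44°
rotate_crank_by(+14°): θ ← 44° +14° = 58°
rotate_crank_by(-50°): θ ← 58° -50° = 8°
crank pin P = (r cos θ, r sin θ) = (45.552331, 6.401963)
h = r sin θ − e = 6.401963 − 20 = -13.598037
sin φ = h / L = -13.598037 / 128 = -0.10623467
φ = arcsin(-0.10623467) = -6.098306°

-6.0983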